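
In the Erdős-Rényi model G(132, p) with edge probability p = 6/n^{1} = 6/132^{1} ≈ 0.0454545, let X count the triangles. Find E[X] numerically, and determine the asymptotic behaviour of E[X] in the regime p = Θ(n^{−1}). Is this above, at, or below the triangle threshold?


Number of potential triangles: C(132, 3) = 374660.
Each occurs with probability p³ ≈ (0.0454545)³ ≈ 9.39143501e-05.
By linearity: E[X] = C(132, 3)·p³ ≈ 374660 · 9.39143501e-05 ≈ 35.185950.
Here α = 1, so p = 6/n is exactly at the triangle threshold p ~ 1/n. Asymptotically E[X] → c³/6 = 6³/6 = 36 ≈ 36.000000, a bounded constant. In this regime the triangle count is asymptotically Poisson(c³/6).

E[X] ≈ 35.185950; in regime p = Θ(1/n^{1}) E[X] stays bounded (at the triangle threshold p ~ 1/n).


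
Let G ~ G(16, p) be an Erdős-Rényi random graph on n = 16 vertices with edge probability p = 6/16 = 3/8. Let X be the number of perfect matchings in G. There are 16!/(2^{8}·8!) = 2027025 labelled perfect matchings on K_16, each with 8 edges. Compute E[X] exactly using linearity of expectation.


K_16 has 16!/(2^{8}·8!) = 2027025 labelled perfect matchings.
For each such perfect matching H, let X_H = 1 if all 8 edges of H are present in G. Then P[X_H = 1] = p^{8} = (3/8)^{8} = 6561/16777216.
By linearity: E[X] = Σ_H E[X_H] = 2027025 · p^{8} = 2027025 · 6561/16777216 = 13299311025/16777216.
Numerically: E[X] ≈ 793.

E[X] = 2027025 · (3/8)^{8} = 13299311025/16777216 ≈ 793.


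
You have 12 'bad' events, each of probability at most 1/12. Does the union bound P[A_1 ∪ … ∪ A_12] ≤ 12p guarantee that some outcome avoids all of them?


Union bound: P[∪_{i=1}^{12} A_i] ≤ Σ_i P[A_i] ≤ 12·p = 12·(1/12) = 1.
Numerically: 1 ≈ 1.000.
Is 1 < 1? NO.
Since the bound 1 is ≥ 1, the union bound is uninformative here; it does NOT by itself certify existence.

12·p = 1 ≈ 1.000; existence NOT certified by the union bound.


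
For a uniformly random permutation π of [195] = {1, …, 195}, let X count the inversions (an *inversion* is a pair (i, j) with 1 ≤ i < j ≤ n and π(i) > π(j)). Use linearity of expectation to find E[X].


Write X = Σ X_I over the C(195, 2) = 18915 pairs i < j, with X_I the indicator of one inversion.
There are 18915 indicators.
For each fixed pair i < j, the values π(i) and π(j) are two distinct elements of {1, …, 195} in uniformly random order; by symmetry P[π(i) > π(j)] = 1/2.
By linearity: E[X] = 18915 · (1/2) = C(195, 2) · (1/2) = 18915/2 = 18915/2 ≈ 9457.50000.

E[X] = 18915/2 = 9457.50000.


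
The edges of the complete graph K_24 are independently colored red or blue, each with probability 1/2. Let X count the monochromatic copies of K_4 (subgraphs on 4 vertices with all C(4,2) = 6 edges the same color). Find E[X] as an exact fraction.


Let X = Σ_S X_S over the C(24, 4) = 10626 subsets S of size 4, where X_S = 1 if the K_4 on S is monochromatic.
For a fixed S, the K_4 on S has C(4, 2) = 6 edges. P[all 6 edges red] = (1/2)^6, and likewise for blue, so P[monochromatic] = 2·(1/2)^6 = 2^{1 − 6} = 1/32.
By linearity of expectation: E[X] = C(24, 4) · 2^{1 − 6} = 10626 · 1/32 = 5313/16.
Numerically: E[X] ≈ 332.062.

E[X] = C(24,4)·2^(1−C(4,2)) = 5313/16 ≈ 332.062.


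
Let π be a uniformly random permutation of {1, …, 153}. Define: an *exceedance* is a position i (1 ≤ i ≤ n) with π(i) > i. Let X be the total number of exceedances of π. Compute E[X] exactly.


Write X = Σ_{i=1}^{153} X_i, where X_i = 1_{π(i) > i}.
For each fixed i, π(i) is uniform over {1, …, 153} (marginal of a uniform permutation), so P[π(i) > i] = (n − i)/n. Summing: Σ_{i=1}^{153} (n − i)/n = (0 + 1 + … + 152)/153 = 153(153 − 1)/(2·153) = (153 − 1)/2.
Hence E[X] = Σ_{i=1}^{153} (153 − i)/153 = 76 ≈ 76.00000.

E[X] = 76 = 76.00000.


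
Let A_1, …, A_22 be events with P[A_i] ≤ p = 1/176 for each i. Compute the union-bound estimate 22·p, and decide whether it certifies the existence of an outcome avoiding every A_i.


Union bound: P[∪_{i=1}^{22} A_i] ≤ Σ_i P[A_i] ≤ 22·p = 22·(1/176) = 1/8.
Numerically: 1/8 ≈ 0.125.
Is 1/8 < 1? YES.
Since P[∪ A_i] ≤ 1/8 < 1, the complement has P[∩ A_i^c] ≥ 1 − 1/8 = 7/8 > 0, so some outcome avoids every A_i.

22·p = 1/8 ≈ 0.125; existence CERTIFIED by the union bound.


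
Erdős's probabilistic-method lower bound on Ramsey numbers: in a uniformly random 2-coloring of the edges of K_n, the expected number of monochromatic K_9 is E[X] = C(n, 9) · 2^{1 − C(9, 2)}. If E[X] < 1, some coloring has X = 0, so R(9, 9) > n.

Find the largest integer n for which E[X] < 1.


We need C(n, 9) · 2^{1 − 36} < 1, i.e. C(n, 9) < 2^{36 − 1} = 34359738368.
Check values of n near the boundary:
  n = 64: C(64, 9) = 27540584512; 27540584512 < 34359738368? YES
  n = 65: C(65, 9) = 31966749880; 31966749880 < 34359738368? YES
  n = 66: C(66, 9) = 37014131440; 37014131440 < 34359738368? NO
  n = 67: C(67, 9) = 42757703560; 42757703560 < 34359738368? NO
The largest n with C(n, 9) < 34359738368 is n = 65 (where E[X] = 3995843735/4294967296 ≈ 0.930). Hence R(9, 9) > 65, i.e. R(9, 9) ≥ 66.

Largest n = 65; hence R(9, 9) > 65.


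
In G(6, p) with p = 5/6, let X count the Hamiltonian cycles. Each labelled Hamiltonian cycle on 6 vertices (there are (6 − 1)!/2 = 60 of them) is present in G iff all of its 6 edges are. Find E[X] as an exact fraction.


K_6 has (6 − 1)!/2 = 60 labelled Hamiltonian cycles.
For each such Hamiltonian cycle H, let X_H = 1 if all 6 edges of H are present in G. Then P[X_H = 1] = p^{6} = (5/6)^{6} = 15625/46656.
Summing the indicators: E[X] = Σ_H E[X_H] = 60 · p^{6} = 60 · 15625/46656 = 78125/3888.
Numerically: E[X] ≈ 20.094.

E[X] = 60 · (5/6)^{6} = 78125/3888 ≈ 20.094.


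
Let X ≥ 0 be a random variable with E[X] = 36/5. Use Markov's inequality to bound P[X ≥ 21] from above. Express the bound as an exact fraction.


μ = E[X] = 36/5, a = 21.
Markov: P[X ≥ 21] ≤ μ/a = (36/5)/21 = 12/35.
Numerically: ≈ 0.343.
(Since a = 21 > μ = 7.200, the bound 12/35 is < 1 and informative.)

P[X ≥ 21] ≤ 12/35 ≈ 0.343.


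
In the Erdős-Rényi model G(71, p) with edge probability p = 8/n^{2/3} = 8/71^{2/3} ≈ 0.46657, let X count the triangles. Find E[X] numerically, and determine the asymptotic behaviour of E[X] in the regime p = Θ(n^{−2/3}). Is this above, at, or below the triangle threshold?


Number of potential triangles: C(71, 3) = 57155.
Each occurs with probability p³ ≈ (0.46657)³ ≈ 1.0156715e-01.
By linearity: E[X] = C(71, 3)·p³ ≈ 57155 · 1.0156715e-01 ≈ 5805.07042.
Since α = 2/3 < 1, p = c/n^{2/3} ≫ 1/n is above the triangle threshold p ~ 1/n. Asymptotically E[X] ~ (c³/6)·n^{3(1−α)} = (8³/6)·n^{1} → ∞; triangles are abundant w.h.p.

E[X] ≈ 5805.07042; in regime p = Θ(1/n^{2/3}) E[X] diverges (above the triangle threshold p ~ 1/n).


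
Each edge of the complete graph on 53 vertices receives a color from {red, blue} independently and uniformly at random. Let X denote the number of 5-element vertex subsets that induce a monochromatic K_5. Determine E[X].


Let X = Σ_S X_S over the C(53, 5) = 2869685 subsets S of size 5, where X_S = 1 if the K_5 on S is monochromatic.
For a fixed S, the K_5 on S has C(5, 2) = 10 edges. P[all 10 edges red] = (1/2)^10, and likewise for blue, so P[monochromatic] = 2·(1/2)^10 = 2^{1 − 10} = 1/512.
By linearity of expectation: E[X] = C(53, 5) · 2^{1 − 10} = 2869685 · 1/512 = 2869685/512.
Numerically: E[X] ≈ 5604.854.

E[X] = C(53,5)·2^(1−C(5,2)) = 2869685/512 ≈ 5604.854.


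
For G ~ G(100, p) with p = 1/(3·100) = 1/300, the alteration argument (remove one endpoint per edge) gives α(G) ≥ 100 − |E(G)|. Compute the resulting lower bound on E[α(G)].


E[|E(G)|] = C(100, 2)·p = 4950 · (1/300) = 33/2.
E[α(G)] ≥ n − E[|E(G)|] = 100 − 33/2 = 167/2.
Numerically: ≈ 83.5000.
(This is only a lower bound; the true E[α(G)] may be larger.)

E[α(G)] ≥ 167/2 ≈ 83.5000.


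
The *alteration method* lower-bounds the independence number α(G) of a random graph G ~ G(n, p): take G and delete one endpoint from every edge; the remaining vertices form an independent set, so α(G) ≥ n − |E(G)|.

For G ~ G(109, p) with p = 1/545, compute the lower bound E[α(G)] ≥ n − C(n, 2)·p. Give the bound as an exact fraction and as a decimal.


E[|E(G)|] = C(109, 2)·p = 5886 · (1/545) = 54/5.
E[α(G)] ≥ n − E[|E(G)|] = 109 − 54/5 = 491/5.
Numerically: ≈ 98.200.
(This is only a lower bound; the true E[α(G)] may be larger.)

E[α(G)] ≥ 491/5 ≈ 98.200.


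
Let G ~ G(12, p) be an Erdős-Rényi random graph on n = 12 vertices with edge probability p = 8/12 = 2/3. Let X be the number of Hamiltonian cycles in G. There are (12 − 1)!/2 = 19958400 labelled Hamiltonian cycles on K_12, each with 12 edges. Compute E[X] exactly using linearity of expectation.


K_12 has (12 − 1)!/2 = 19958400 labelled Hamiltonian cycles.
For each such Hamiltonian cycle H, let X_H = 1 if all 12 edges of H are present in G. Then P[X_H = 1] = p^{12} = (2/3)^{12} = 4096/531441.
By linearity: E[X] = Σ_H E[X_H] = 19958400 · p^{12} = 19958400 · 4096/531441 = 1009254400/6561.
Numerically: E[X] ≈ 153826.

E[X] = 19958400 · (2/3)^{12} = 1009254400/6561 ≈ 153826.


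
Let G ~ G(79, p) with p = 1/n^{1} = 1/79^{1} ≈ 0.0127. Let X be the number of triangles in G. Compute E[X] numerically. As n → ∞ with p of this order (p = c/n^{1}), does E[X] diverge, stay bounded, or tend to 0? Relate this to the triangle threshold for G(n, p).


Number of potential triangles: C(79, 3) = 79079.
Each occurs with probability p³ ≈ (0.0127)³ ≈ 2.02824e-06.
By linearity: E[X] = C(79, 3)·p³ ≈ 79079 · 2.02824e-06 ≈ 0.160.
Here α = 1, so p = 1/n is exactly at the triangle threshold p ~ 1/n. Asymptotically E[X] → c³/6 = 1³/6 = 1/6 ≈ 0.167, a bounded constant. In this regime the triangle count is asymptotically Poisson(c³/6).

E[X] ≈ 0.160; in regime p = Θ(1/n^{1}) E[X] stays bounded (at the triangle threshold p ~ 1/n).


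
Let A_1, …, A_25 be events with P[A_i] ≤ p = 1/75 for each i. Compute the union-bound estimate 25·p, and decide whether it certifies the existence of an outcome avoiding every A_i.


Union bound: P[∪_{i=1}^{25} A_i] ≤ Σ_i P[A_i] ≤ 25·p = 25·(1/75) = 1/3.
Numerically: 1/3 ≈ 0.333333.
Is 1/3 < 1? YES.
Since P[∪ A_i] ≤ 1/3 < 1, the complement has P[∩ A_i^c] ≥ 1 − 1/3 = 2/3 > 0, so some outcome avoids every A_i.

25·p = 1/3 ≈ 0.333333; existence CERTIFIED by the union bound.


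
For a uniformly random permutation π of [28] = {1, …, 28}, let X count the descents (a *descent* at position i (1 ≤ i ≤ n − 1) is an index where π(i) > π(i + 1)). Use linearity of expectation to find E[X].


Write X = Σ X_I over i = 1, …, 27, with X_I the indicator of one descent.
There are 27 indicators.
For each fixed i, the pair (π(i), π(i+1)) is a uniformly random ordered pair of distinct values from {1, …, 28}; by symmetry P[π(i) > π(i+1)] = 1/2.
By linearity: E[X] = 27 · (1/2) = (28 − 1) · (1/2) = 27/2 ≈ 13.500000.

E[X] = 27/2 = 13.500000.


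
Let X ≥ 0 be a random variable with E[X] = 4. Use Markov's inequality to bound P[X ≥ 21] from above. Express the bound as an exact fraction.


μ = E[X] = 4, a = 21.
Markov: P[X ≥ 21] ≤ μ/a = (4)/21 = 4/21.
Numerically: ≈ 0.190476.
(Since a = 21 > μ = 4.000000, the bound 4/21 is < 1 and informative.)

P[X ≥ 21] ≤ 4/21 ≈ 0.190476.


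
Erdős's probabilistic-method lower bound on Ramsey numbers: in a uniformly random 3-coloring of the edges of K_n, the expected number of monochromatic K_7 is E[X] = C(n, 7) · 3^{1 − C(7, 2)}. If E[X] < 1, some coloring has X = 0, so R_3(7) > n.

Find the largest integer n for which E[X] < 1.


We need C(n, 7) · 3^{1 − 21} < 1, i.e. C(n, 7) < 3^{21 − 1} = 3486784401.
Check values of n near the boundary:
  n = 78: C(78, 7) = 2641902120; 2641902120 < 3486784401? YES
  n = 79: C(79, 7) = 2898753715; 2898753715 < 3486784401? YES
  n = 80: C(80, 7) = 3176716400; 3176716400 < 3486784401? YES
  n = 81: C(81, 7) = 3477216600; 3477216600 < 3486784401? YES
  n = 82: C(82, 7) = 3801756816; 3801756816 < 3486784401? NO
  n = 83: C(83, 7) = 4151918628; 4151918628 < 3486784401? NO
The largest n with C(n, 7) < 3486784401 is n = 81 (where E[X] = 42928600/43046721 ≈ 0.997256). Hence R_3(7) > 81, i.e. R_3(7) ≥ 82.

Largest n = 81; hence R_3(7) > 81.


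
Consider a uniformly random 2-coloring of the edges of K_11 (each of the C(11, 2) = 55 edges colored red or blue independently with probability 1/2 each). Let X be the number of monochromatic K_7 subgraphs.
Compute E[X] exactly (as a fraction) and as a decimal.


Let X = Σ_S X_S over the C(11, 7) = 330 subsets S of size 7, where X_S = 1 if the K_7 on S is monochromatic.
For a fixed S, the K_7 on S has C(7, 2) = 21 edges. P[all 21 edges red] = (1/2)^21, and likewise for blue, so P[monochromatic] = 2·(1/2)^21 = 2^{1 − 21} = 1/1048576.
By linearity: E[X] = C(11, 7) · 2^{1 − 21} = 330 · 1/1048576 = 165/524288.
Numerically: E[X] ≈ 0.00031.

E[X] = C(11,7)·2^(1−C(7,2)) = 165/524288 ≈ 0.00031.


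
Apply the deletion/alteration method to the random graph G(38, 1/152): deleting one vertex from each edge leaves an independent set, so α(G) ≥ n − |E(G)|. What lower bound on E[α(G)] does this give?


E[|E(G)|] = C(38, 2)·p = 703 · (1/152) = 37/8.
E[α(G)] ≥ n − E[|E(G)|] = 38 − 37/8 = 267/8.
Numerically: ≈ 33.3750.
(This is only a lower bound; the true E[α(G)] may be larger.)

E[α(G)] ≥ 267/8 ≈ 33.3750.


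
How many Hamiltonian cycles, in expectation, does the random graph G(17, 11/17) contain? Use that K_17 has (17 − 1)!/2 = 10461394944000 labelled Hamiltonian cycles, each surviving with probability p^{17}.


K_17 has (17 − 1)!/2 = 10461394944000 labelled Hamiltonian cycles.
For each such Hamiltonian cycle H, let X_H = 1 if all 17 edges of H are present in G. Then P[X_H = 1] = p^{17} = (11/17)^{17} = 505447028499293771/827240261886336764177.
Summing the indicators: E[X] = Σ_H E[X_H] = 10461394944000 · p^{17} = 10461394944000 · 505447028499293771/827240261886336764177 = 5287680988402335763510093824000/827240261886336764177.
Numerically: E[X] ≈ 6.39e+09.

E[X] = 10461394944000 · (11/17)^{17} = 5287680988402335763510093824000/827240261886336764177 ≈ 6.39e+09.


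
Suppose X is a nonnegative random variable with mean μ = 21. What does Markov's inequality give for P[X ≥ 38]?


μ = E[X] = 21, a = 38.
Markov: P[X ≥ 38] ≤ μ/a = (21)/38 = 21/38.
Numerically: ≈ 0.55263.
(Since a = 38 > μ = 21.00000, the bound 21/38 is < 1 and informative.)

P[X ≥ 38] ≤ 21/38 ≈ 0.55263.


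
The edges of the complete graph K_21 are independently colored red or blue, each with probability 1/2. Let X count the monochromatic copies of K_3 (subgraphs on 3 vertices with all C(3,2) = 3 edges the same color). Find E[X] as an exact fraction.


Let X = Σ_S X_S over the C(21, 3) = 1330 subsets S of size 3, where X_S = 1 if the K_3 on S is monochromatic.
For a fixed S, the K_3 on S has C(3, 2) = 3 edges. P[all 3 edges red] = (1/2)^3, and likewise for blue, so P[monochromatic] = 2·(1/2)^3 = 2^{1 − 3} = 1/4.
Summing: E[X] = C(21, 3) · 2^{1 − 3} = 1330 · 1/4 = 665/2.
Numerically: E[X] ≈ 332.5000.

E[X] = C(21,3)·2^(1−C(3,2)) = 665/2 ≈ 332.5000.


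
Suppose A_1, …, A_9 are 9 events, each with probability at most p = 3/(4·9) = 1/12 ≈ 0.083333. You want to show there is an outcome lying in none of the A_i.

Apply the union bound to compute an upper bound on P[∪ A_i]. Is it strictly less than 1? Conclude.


Union bound: P[∪_{i=1}^{9} A_i] ≤ Σ_i P[A_i] ≤ 9·p = 9·(1/12) = 3/4.
Numerically: 3/4 ≈ 0.750000.
Is 3/4 < 1? YES.
Since P[∪ A_i] ≤ 3/4 < 1, the complement has P[∩ A_i^c] ≥ 1 − 3/4 = 1/4 > 0, so some outcome avoids every A_i.

9·p = 3/4 ≈ 0.750000; existence CERTIFIED by the union bound.


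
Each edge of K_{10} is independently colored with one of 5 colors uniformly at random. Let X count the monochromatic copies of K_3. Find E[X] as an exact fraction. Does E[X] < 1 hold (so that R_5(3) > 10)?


E[X] = C(10, 3) · 5^{1 − 3} = 120 · 5^{−2} = 120/25.
As a reduced fraction: E[X] = 24/5 ≈ 4.8000000.
Is E[X] < 1? NO.
Since E[X] ≥ 1, the first-moment bound is inconclusive at n = 10; it does NOT by itself certify R_5(3) > 10.

E[X] = 24/5 ≈ 4.8000000; E[X] ≥ 1; first-moment method inconclusive here.


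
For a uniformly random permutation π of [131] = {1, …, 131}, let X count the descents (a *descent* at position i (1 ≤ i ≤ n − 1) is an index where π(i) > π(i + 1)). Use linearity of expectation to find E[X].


Write X = Σ X_I over i = 1, …, 130, with X_I the indicator of one descent.
There are 130 indicators.
For each fixed i, the pair (π(i), π(i+1)) is a uniformly random ordered pair of distinct values from {1, …, 131}; by symmetry P[π(i) > π(i+1)] = 1/2.
By linearity: E[X] = 130 · (1/2) = (131 − 1) · (1/2) = 65 ≈ 65.00000.

E[X] = 65 = 65.00000.


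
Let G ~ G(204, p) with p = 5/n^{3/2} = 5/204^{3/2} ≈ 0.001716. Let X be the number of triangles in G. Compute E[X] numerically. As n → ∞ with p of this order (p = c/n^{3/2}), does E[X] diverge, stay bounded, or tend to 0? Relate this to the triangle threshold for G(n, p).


Number of potential triangles: C(204, 3) = 1394204.
Each occurs with probability p³ ≈ (0.001716)³ ≈ 5.0532904e-09.
By linearity: E[X] = C(204, 3)·p³ ≈ 1394204 · 5.0532904e-09 ≈ 0.00705.
Since α = 3/2 > 1, p = c/n^{3/2} = o(1/n) is below the triangle threshold p ~ 1/n. Asymptotically E[X] ~ (c³/6)·n^{3(1−α)} = (5³/6)·n^{-1.5} → 0, so by Markov's inequality G has no triangles w.h.p.

E[X] ≈ 0.00705; in regime p = Θ(1/n^{3/2}) E[X] tends to 0 (below the triangle threshold p ~ 1/n).


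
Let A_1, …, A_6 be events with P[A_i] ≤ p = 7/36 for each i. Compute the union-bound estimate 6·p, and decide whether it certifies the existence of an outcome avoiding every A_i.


Union bound: P[∪_{i=1}^{6} A_i] ≤ Σ_i P[A_i] ≤ 6·p = 6·(7/36) = 7/6.
Numerically: 7/6 ≈ 1.1666667.
Is 7/6 < 1? NO.
Since the bound 7/6 is ≥ 1, the union bound is uninformative here; it does NOT by itself certify existence.

6·p = 7/6 ≈ 1.1666667; existence NOT certified by the union bound.


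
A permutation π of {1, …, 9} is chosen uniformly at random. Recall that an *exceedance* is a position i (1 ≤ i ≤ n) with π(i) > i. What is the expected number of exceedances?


Write X = Σ_{i=1}^{9} X_i, where X_i = 1_{π(i) > i}.
For each fixed i, π(i) is uniform over {1, …, 9} (marginal of a uniform permutation), so P[π(i) > i] = (n − i)/n. Summing: Σ_{i=1}^{9} (n − i)/n = (0 + 1 + … + 8)/9 = 9(9 − 1)/(2·9) = (9 − 1)/2.
Hence E[X] = Σ_{i=1}^{9} (9 − i)/9 = 4 ≈ 4.000000.

E[X] = 4 = 4.000000.


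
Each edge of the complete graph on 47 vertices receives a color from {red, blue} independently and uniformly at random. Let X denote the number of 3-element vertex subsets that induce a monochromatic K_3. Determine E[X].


Let X = Σ_S X_S over the C(47, 3) = 16215 subsets S of size 3, where X_S = 1 if the K_3 on S is monochromatic.
For a fixed S, the K_3 on S has C(3, 2) = 3 edges. P[all 3 edges red] = (1/2)^3, and likewise for blue, so P[monochromatic] = 2·(1/2)^3 = 2^{1 − 3} = 1/4.
By linearity: E[X] = C(47, 3) · 2^{1 − 3} = 16215 · 1/4 = 16215/4.
Numerically: E[X] ≈ 4053.75000.

E[X] = C(47,3)·2^(1−C(3,2)) = 16215/4 ≈ 4053.75000.


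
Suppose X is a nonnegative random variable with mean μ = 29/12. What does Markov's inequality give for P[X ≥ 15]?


μ = E[X] = 29/12, a = 15.
Markov: P[X ≥ 15] ≤ μ/a = (29/12)/15 = 29/180.
Numerically: ≈ 0.1611.
(Since a = 15 > μ = 2.4167, the bound 29/180 is < 1 and informative.)

P[X ≥ 15] ≤ 29/180 ≈ 0.1611.


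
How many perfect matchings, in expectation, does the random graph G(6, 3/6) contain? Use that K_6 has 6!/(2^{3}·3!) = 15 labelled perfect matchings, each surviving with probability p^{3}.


K_6 has 6!/(2^{3}·3!) = 15 labelled perfect matchings.
For each such perfect matching H, let X_H = 1 if all 3 edges of H are present in G. Then P[X_H = 1] = p^{3} = (1/2)^{3} = 1/8.
By linearity of expectation: E[X] = Σ_H E[X_H] = 15 · p^{3} = 15 · 1/8 = 15/8.
Numerically: E[X] ≈ 1.875.

E[X] = 15 · (1/2)^{3} = 15/8 ≈ 1.875.


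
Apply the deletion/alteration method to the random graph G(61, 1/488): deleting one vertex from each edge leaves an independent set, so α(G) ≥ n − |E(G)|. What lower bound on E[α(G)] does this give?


E[|E(G)|] = C(61, 2)·p = 1830 · (1/488) = 15/4.
E[α(G)] ≥ n − E[|E(G)|] = 61 − 15/4 = 229/4.
Numerically: ≈ 57.250000.
(This is only a lower bound; the true E[α(G)] may be larger.)

E[α(G)] ≥ 229/4 ≈ 57.250000.


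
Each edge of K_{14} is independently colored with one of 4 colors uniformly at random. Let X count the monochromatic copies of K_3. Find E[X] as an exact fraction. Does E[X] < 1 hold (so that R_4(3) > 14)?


E[X] = C(14, 3) · 4^{1 − 3} = 364 · 4^{−2} = 364/16.
As a reduced fraction: E[X] = 91/4 ≈ 22.750000.
Is E[X] < 1? NO.
Since E[X] ≥ 1, the first-moment bound is inconclusive at n = 14; it does NOT by itself certify R_4(3) > 14.

E[X] = 91/4 ≈ 22.750000; E[X] ≥ 1; first-moment method inconclusive here.


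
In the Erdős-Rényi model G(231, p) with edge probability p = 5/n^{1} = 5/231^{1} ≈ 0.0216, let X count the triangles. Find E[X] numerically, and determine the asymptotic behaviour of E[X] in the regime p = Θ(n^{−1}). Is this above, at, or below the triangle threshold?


Number of potential triangles: C(231, 3) = 2027795.
Each occurs with probability p³ ≈ (0.0216)³ ≈ 1.01408e-05.
By linearity: E[X] = C(231, 3)·p³ ≈ 2027795 · 1.01408e-05 ≈ 20.564.
Here α = 1, so p = 5/n is exactly at the triangle threshold p ~ 1/n. Asymptotically E[X] → c³/6 = 5³/6 = 125/6 ≈ 20.833, a bounded constant. In this regime the triangle count is asymptotically Poisson(c³/6).

E[X] ≈ 20.564; in regime p = Θ(1/n^{1}) E[X] stays bounded (at the triangle threshold p ~ 1/n).


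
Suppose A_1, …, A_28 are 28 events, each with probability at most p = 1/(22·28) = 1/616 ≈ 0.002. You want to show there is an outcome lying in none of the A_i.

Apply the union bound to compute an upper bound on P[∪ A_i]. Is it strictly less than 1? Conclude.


Union bound: P[∪_{i=1}^{28} A_i] ≤ Σ_i P[A_i] ≤ 28·p = 28·(1/616) = 1/22.
Numerically: 1/22 ≈ 0.045.
Is 1/22 < 1? YES.
Since P[∪ A_i] ≤ 1/22 < 1, the complement has P[∩ A_i^c] ≥ 1 − 1/22 = 21/22 > 0, so some outcome avoids every A_i.

28·p = 1/22 ≈ 0.045; existence CERTIFIED by the union bound.


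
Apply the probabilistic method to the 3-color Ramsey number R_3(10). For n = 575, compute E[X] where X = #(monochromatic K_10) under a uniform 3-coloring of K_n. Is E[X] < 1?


E[X] = C(575, 10) · 3^{1 − 45} = 1006325345561406175305 · 3^{−44} = 1006325345561406175305/984770902183611232881.
As a reduced fraction: E[X] = 111813927284600686145/109418989131512359209 ≈ 1.0219.
Is E[X] < 1? NO.
Since E[X] ≥ 1, the first-moment bound is inconclusive at n = 575; it does NOT by itself certify R_3(10) > 575.

E[X] = 111813927284600686145/109418989131512359209 ≈ 1.0219; E[X] ≥ 1; first-moment method inconclusive here.


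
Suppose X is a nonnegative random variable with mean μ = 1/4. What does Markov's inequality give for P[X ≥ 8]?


μ = E[X] = 1/4, a = 8.
Markov: P[X ≥ 8] ≤ μ/a = (1/4)/8 = 1/32.
Numerically: ≈ 0.03125.
(Since a = 8 > μ = 0.25000, the bound 1/32 is < 1 and informative.)

P[X ≥ 8] ≤ 1/32 ≈ 0.03125.


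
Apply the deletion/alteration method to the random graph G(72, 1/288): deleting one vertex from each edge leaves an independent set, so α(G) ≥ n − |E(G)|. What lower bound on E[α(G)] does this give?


E[|E(G)|] = C(72, 2)·p = 2556 · (1/288) = 71/8.
E[α(G)] ≥ n − E[|E(G)|] = 72 − 71/8 = 505/8.
Numerically: ≈ 63.125.
(This is only a lower bound; the true E[α(G)] may be larger.)

E[α(G)] ≥ 505/8 ≈ 63.125.


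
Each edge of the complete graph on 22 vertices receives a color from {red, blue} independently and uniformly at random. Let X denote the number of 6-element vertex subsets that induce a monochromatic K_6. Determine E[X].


Let X = Σ_S X_S over the C(22, 6) = 74613 subsets S of size 6, where X_S = 1 if the K_6 on S is monochromatic.
For a fixed S, the K_6 on S has C(6, 2) = 15 edges. P[all 15 edges red] = (1/2)^15, and likewise for blue, so P[monochromatic] = 2·(1/2)^15 = 2^{1 − 15} = 1/16384.
By linearity: E[X] = C(22, 6) · 2^{1 − 15} = 74613 · 1/16384 = 74613/16384.
Numerically: E[X] ≈ 4.55402.

E[X] = C(22,6)·2^(1−C(6,2)) = 74613/16384 ≈ 4.55402.


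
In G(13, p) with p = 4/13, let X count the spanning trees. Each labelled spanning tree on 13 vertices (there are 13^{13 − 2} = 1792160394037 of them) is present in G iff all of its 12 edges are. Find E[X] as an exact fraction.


K_13 has 13^{13 − 2} = 1792160394037 labelled spanning trees.
For each such spanning tree H, let X_H = 1 if all 12 edges of H are present in G. Then P[X_H = 1] = p^{12} = (4/13)^{12} = 16777216/23298085122481.
By linearity of expectation: E[X] = Σ_H E[X_H] = 1792160394037 · p^{12} = 1792160394037 · 16777216/23298085122481 = 16777216/13.
Numerically: E[X] ≈ 1.29056e+06.

E[X] = 1792160394037 · (4/13)^{12} = 16777216/13 ≈ 1.29056e+06.


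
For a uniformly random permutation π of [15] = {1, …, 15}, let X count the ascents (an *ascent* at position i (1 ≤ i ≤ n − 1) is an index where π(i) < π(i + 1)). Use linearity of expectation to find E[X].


Write X = Σ X_I over i = 1, …, 14, with X_I the indicator of one ascent.
There are 14 indicators.
For each fixed i, the pair (π(i), π(i+1)) is a uniformly random ordered pair of distinct values from {1, …, 15}; by symmetry P[π(i) < π(i+1)] = 1/2.
By linearity: E[X] = 14 · (1/2) = (15 − 1) · (1/2) = 7 ≈ 7.000.

E[X] = 7 = 7.000.


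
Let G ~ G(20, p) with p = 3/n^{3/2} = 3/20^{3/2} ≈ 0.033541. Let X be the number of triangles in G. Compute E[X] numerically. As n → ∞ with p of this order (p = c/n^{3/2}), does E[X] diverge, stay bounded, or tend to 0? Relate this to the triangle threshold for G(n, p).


Number of potential triangles: C(20, 3) = 1140.
Each occurs with probability p³ ≈ (0.033541)³ ≈ 3.77336471e-05.
By linearity: E[X] = C(20, 3)·p³ ≈ 1140 · 3.77336471e-05 ≈ 0.043016.
Since α = 3/2 > 1, p = c/n^{3/2} = o(1/n) is below the triangle threshold p ~ 1/n. Asymptotically E[X] ~ (c³/6)·n^{3(1−α)} = (3³/6)·n^{-1.5} → 0, so by Markov's inequality G has no triangles w.h.p.

E[X] ≈ 0.043016; in regime p = Θ(1/n^{3/2}) E[X] tends to 0 (below the triangle threshold p ~ 1/n).


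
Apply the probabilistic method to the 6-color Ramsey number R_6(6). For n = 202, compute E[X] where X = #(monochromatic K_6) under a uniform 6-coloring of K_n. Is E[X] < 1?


E[X] = C(202, 6) · 6^{1 − 15} = 87544611330 · 6^{−14} = 87544611330/78364164096.
As a reduced fraction: E[X] = 14590768555/13060694016 ≈ 1.1171511.
Is E[X] < 1? NO.
Since E[X] ≥ 1, the first-moment bound is inconclusive at n = 202; it does NOT by itself certify R_6(6) > 202.

E[X] = 14590768555/13060694016 ≈ 1.1171511; E[X] ≥ 1; first-moment method inconclusive here.


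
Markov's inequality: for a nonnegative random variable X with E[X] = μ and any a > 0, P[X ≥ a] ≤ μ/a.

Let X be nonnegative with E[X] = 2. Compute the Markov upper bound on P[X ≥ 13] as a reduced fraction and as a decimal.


μ = E[X] = 2, a = 13.
Markov: P[X ≥ 13] ≤ μ/a = (2)/13 = 2/13.
Numerically: ≈ 0.154.
(Since a = 13 > μ = 2.000, the bound 2/13 is < 1 and informative.)

P[X ≥ 13] ≤ 2/13 ≈ 0.154.


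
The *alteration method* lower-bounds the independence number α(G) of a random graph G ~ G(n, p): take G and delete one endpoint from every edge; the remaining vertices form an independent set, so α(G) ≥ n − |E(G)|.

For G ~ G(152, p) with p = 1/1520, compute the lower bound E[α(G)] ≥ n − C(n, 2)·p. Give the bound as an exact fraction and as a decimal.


E[|E(G)|] = C(152, 2)·p = 11476 · (1/1520) = 151/20.
E[α(G)] ≥ n − E[|E(G)|] = 152 − 151/20 = 2889/20.
Numerically: ≈ 144.45000.
(This is only a lower bound; the true E[α(G)] may be larger.)

E[α(G)] ≥ 2889/20 ≈ 144.45000.


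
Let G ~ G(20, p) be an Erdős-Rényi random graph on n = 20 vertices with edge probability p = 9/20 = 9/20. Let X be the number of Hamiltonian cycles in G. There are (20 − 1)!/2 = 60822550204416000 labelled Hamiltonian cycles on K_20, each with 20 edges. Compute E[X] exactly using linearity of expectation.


K_20 has (20 − 1)!/2 = 60822550204416000 labelled Hamiltonian cycles.
For each such Hamiltonian cycle H, let X_H = 1 if all 20 edges of H are present in G. Then P[X_H = 1] = p^{20} = (9/20)^{20} = 12157665459056928801/104857600000000000000000000.
Summing the indicators: E[X] = Σ_H E[X_H] = 60822550204416000 · p^{20} = 60822550204416000 · 12157665459056928801/104857600000000000000000000 = 180532279724605553545860280221/25600000000000000000.
Numerically: E[X] ≈ 7.05204e+09.

E[X] = 60822550204416000 · (9/20)^{20} = 180532279724605553545860280221/25600000000000000000 ≈ 7.05204e+09.


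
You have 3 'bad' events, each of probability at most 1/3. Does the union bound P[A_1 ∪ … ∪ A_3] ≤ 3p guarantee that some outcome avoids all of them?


Union bound: P[∪_{i=1}^{3} A_i] ≤ Σ_i P[A_i] ≤ 3·p = 3·(1/3) = 1.
Numerically: 1 ≈ 1.0000000.
Is 1 < 1? NO.
Since the bound 1 is ≥ 1, the union bound is uninformative here; it does NOT by itself certify existence.

3·p = 1 ≈ 1.0000000; existence NOT certified by the union bound.


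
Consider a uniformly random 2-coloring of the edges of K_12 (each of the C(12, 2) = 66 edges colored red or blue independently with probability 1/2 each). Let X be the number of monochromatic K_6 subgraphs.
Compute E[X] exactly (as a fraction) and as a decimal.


Let X = Σ_S X_S over the C(12, 6) = 924 subsets S of size 6, where X_S = 1 if the K_6 on S is monochromatic.
For a fixed S, the K_6 on S has C(6, 2) = 15 edges. P[all 15 edges red] = (1/2)^15, and likewise for blue, so P[monochromatic] = 2·(1/2)^15 = 2^{1 − 15} = 1/16384.
By linearity of expectation: E[X] = C(12, 6) · 2^{1 − 15} = 924 · 1/16384 = 231/4096.
Numerically: E[X] ≈ 0.056396.

E[X] = C(12,6)·2^(1−C(6,2)) = 231/4096 ≈ 0.056396.


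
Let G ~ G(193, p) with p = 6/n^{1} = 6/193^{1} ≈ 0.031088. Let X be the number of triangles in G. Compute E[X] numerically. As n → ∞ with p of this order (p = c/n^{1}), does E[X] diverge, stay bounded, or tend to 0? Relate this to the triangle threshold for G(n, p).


Number of potential triangles: C(193, 3) = 1179616.
Each occurs with probability p³ ≈ (0.031088)³ ≈ 3.0045665e-05.
By linearity: E[X] = C(193, 3)·p³ ≈ 1179616 · 3.0045665e-05 ≈ 35.44235.
Here α = 1, so p = 6/n is exactly at the triangle threshold p ~ 1/n. Asymptotically E[X] → c³/6 = 6³/6 = 36 ≈ 36.00000, a bounded constant. In this regime the triangle count is asymptotically Poisson(c³/6).

E[X] ≈ 35.44235; in regime p = Θ(1/n^{1}) E[X] stays bounded (at the triangle threshold p ~ 1/n).


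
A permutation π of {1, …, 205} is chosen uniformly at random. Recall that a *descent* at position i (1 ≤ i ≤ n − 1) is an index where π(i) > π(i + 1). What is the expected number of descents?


Write X = Σ X_I over i = 1, …, 204, with X_I the indicator of one descent.
There are 204 indicators.
For each fixed i, the pair (π(i), π(i+1)) is a uniformly random ordered pair of distinct values from {1, …, 205}; by symmetry P[π(i) > π(i+1)] = 1/2.
By linearity: E[X] = 204 · (1/2) = (205 − 1) · (1/2) = 102 ≈ 102.000.

E[X] = 102 = 102.000.


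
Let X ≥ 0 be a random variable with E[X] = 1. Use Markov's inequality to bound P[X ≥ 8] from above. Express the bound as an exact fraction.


μ = E[X] = 1, a = 8.
Markov: P[X ≥ 8] ≤ μ/a = (1)/8 = 1/8.
Numerically: ≈ 0.1250.
(Since a = 8 > μ = 1.0000, the bound 1/8 is < 1 and informative.)

P[X ≥ 8] ≤ 1/8 ≈ 0.1250.


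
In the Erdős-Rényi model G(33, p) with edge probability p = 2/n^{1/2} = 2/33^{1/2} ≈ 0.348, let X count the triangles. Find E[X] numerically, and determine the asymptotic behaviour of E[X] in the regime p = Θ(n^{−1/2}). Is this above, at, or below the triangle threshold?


Number of potential triangles: C(33, 3) = 5456.
Each occurs with probability p³ ≈ (0.348)³ ≈ 4.22006e-02.
By linearity: E[X] = C(33, 3)·p³ ≈ 5456 · 4.22006e-02 ≈ 230.247.
Since α = 1/2 < 1, p = c/n^{1/2} ≫ 1/n is above the triangle threshold p ~ 1/n. Asymptotically E[X] ~ (c³/6)·n^{3(1−α)} = (2³/6)·n^{1.5} → ∞; triangles are abundant w.h.p.

E[X] ≈ 230.247; in regime p = Θ(1/n^{1/2}) E[X] diverges (above the triangle threshold p ~ 1/n).


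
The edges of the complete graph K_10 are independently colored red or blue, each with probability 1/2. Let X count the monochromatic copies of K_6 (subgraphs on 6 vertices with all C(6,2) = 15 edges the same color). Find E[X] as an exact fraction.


Let X = Σ_S X_S over the C(10, 6) = 210 subsets S of size 6, where X_S = 1 if the K_6 on S is monochromatic.
For a fixed S, the K_6 on S has C(6, 2) = 15 edges. P[all 15 edges red] = (1/2)^15, and likewise for blue, so P[monochromatic] = 2·(1/2)^15 = 2^{1 − 15} = 1/16384.
By linearity of expectation: E[X] = C(10, 6) · 2^{1 − 15} = 210 · 1/16384 = 105/8192.
Numerically: E[X] ≈ 0.01282.

E[X] = C(10,6)·2^(1−C(6,2)) = 105/8192 ≈ 0.01282.


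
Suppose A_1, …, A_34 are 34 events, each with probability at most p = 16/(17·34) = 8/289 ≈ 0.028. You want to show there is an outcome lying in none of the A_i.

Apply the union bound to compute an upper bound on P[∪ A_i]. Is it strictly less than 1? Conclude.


Union bound: P[∪_{i=1}^{34} A_i] ≤ Σ_i P[A_i] ≤ 34·p = 34·(8/289) = 16/17.
Numerically: 16/17 ≈ 0.941.
Is 16/17 < 1? YES.
Since P[∪ A_i] ≤ 16/17 < 1, the complement has P[∩ A_i^c] ≥ 1 − 16/17 = 1/17 > 0, so some outcome avoids every A_i.

34·p = 16/17 ≈ 0.941; existence CERTIFIED by the union bound.


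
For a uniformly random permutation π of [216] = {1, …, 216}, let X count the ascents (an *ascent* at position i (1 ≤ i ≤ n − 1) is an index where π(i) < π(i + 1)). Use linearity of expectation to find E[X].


Write X = Σ X_I over i = 1, …, 215, with X_I the indicator of one ascent.
There are 215 indicators.
For each fixed i, the pair (π(i), π(i+1)) is a uniformly random ordered pair of distinct values from {1, …, 216}; by symmetry P[π(i) < π(i+1)] = 1/2.
By linearity: E[X] = 215 · (1/2) = (216 − 1) · (1/2) = 215/2 ≈ 107.50000.

E[X] = 215/2 = 107.50000.


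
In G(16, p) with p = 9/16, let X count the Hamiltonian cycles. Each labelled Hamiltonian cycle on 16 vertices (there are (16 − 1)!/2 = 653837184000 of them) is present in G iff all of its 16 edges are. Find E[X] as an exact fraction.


K_16 has (16 − 1)!/2 = 653837184000 labelled Hamiltonian cycles.
For each such Hamiltonian cycle H, let X_H = 1 if all 16 edges of H are present in G. Then P[X_H = 1] = p^{16} = (9/16)^{16} = 1853020188851841/18446744073709551616.
Summing the indicators: E[X] = Σ_H E[X_H] = 653837184000 · p^{16} = 653837184000 · 1853020188851841/18446744073709551616 = 1183177248216831945952875/18014398509481984.
Numerically: E[X] ≈ 6.568e+07.

E[X] = 653837184000 · (9/16)^{16} = 1183177248216831945952875/18014398509481984 ≈ 6.568e+07.


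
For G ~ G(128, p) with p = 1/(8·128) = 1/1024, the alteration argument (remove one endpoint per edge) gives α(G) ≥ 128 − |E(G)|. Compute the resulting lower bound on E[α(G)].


E[|E(G)|] = C(128, 2)·p = 8128 · (1/1024) = 127/16.
E[α(G)] ≥ n − E[|E(G)|] = 128 − 127/16 = 1921/16.
Numerically: ≈ 120.06250.
(This is only a lower bound; the true E[α(G)] may be larger.)

E[α(G)] ≥ 1921/16 ≈ 120.06250.


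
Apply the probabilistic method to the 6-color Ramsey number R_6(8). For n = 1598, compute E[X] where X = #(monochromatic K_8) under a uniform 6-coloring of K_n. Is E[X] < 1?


E[X] = C(1598, 8) · 6^{1 − 28} = 1036267977730442348529 · 6^{−27} = 1036267977730442348529/1023490369077469249536.
As a reduced fraction: E[X] = 115140886414493594281/113721152119718805504 ≈ 1.0125.
Is E[X] < 1? NO.
Since E[X] ≥ 1, the first-moment bound is inconclusive at n = 1598; it does NOT by itself certify R_6(8) > 1598.

E[X] = 115140886414493594281/113721152119718805504 ≈ 1.0125; E[X] ≥ 1; first-moment method inconclusive here.


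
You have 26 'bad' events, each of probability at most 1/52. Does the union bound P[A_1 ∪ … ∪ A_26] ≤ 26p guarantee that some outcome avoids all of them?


Union bound: P[∪_{i=1}^{26} A_i] ≤ Σ_i P[A_i] ≤ 26·p = 26·(1/52) = 1/2.
Numerically: 1/2 ≈ 0.5000.
Is 1/2 < 1? YES.
Since P[∪ A_i] ≤ 1/2 < 1, the complement has P[∩ A_i^c] ≥ 1 − 1/2 = 1/2 > 0, so some outcome avoids every A_i.

26·p = 1/2 ≈ 0.5000; existence CERTIFIED by the union bound.


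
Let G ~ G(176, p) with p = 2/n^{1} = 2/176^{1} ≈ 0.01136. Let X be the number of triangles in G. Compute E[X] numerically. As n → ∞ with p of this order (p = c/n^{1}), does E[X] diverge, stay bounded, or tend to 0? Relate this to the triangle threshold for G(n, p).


Number of potential triangles: C(176, 3) = 893200.
Each occurs with probability p³ ≈ (0.01136)³ ≈ 1.467412e-06.
By linearity: E[X] = C(176, 3)·p³ ≈ 893200 · 1.467412e-06 ≈ 1.3107.
Here α = 1, so p = 2/n is exactly at the triangle threshold p ~ 1/n. Asymptotically E[X] → c³/6 = 2³/6 = 4/3 ≈ 1.3333, a bounded constant. In this regime the triangle count is asymptotically Poisson(c³/6).

E[X] ≈ 1.3107; in regime p = Θ(1/n^{1}) E[X] stays bounded (at the triangle threshold p ~ 1/n).


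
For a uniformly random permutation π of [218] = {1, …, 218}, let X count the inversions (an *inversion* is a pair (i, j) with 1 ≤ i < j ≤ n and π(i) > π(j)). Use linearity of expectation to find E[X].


Write X = Σ X_I over the C(218, 2) = 23653 pairs i < j, with X_I the indicator of one inversion.
There are 23653 indicators.
For each fixed pair i < j, the values π(i) and π(j) are two distinct elements of {1, …, 218} in uniformly random order; by symmetry P[π(i) > π(j)] = 1/2.
By linearity: E[X] = 23653 · (1/2) = C(218, 2) · (1/2) = 23653/2 = 23653/2 ≈ 11826.50000.

E[X] = 23653/2 = 11826.50000.


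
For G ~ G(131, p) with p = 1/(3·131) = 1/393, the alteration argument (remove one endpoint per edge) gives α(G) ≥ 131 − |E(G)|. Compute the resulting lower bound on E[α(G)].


E[|E(G)|] = C(131, 2)·p = 8515 · (1/393) = 65/3.
E[α(G)] ≥ n − E[|E(G)|] = 131 − 65/3 = 328/3.
Numerically: ≈ 109.333.
(This is only a lower bound; the true E[α(G)] may be larger.)

E[α(G)] ≥ 328/3 ≈ 109.333.


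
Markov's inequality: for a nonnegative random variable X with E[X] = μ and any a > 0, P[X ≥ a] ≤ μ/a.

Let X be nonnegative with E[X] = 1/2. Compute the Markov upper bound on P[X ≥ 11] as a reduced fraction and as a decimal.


μ = E[X] = 1/2, a = 11.
Markov: P[X ≥ 11] ≤ μ/a = (1/2)/11 = 1/22.
Numerically: ≈ 0.0455.
(Since a = 11 > μ = 0.5000, the bound 1/22 is < 1 and informative.)

P[X ≥ 11] ≤ 1/22 ≈ 0.0455.


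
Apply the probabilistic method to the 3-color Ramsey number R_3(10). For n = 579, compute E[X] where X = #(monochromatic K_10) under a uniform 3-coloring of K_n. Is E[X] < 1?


E[X] = C(579, 10) · 3^{1 − 45} = 1079152988140386124680 · 3^{−44} = 1079152988140386124680/984770902183611232881.
As a reduced fraction: E[X] = 359717662713462041560/328256967394537077627 ≈ 1.096.
Is E[X] < 1? NO.
Since E[X] ≥ 1, the first-moment bound is inconclusive at n = 579; it does NOT by itself certify R_3(10) > 579.

E[X] = 359717662713462041560/328256967394537077627 ≈ 1.096; E[X] ≥ 1; first-moment method inconclusive here.
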